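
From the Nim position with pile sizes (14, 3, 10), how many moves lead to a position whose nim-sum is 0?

Write each in binary and XOR column by column:
  1110  (14)
  0011  (3)
  1010  (10)
  ----
  0111  (7)
The overall nim-sum is X = 7. A pile of size p has a winning move iff p XOR X < p (reduce it to p XOR X).
  14: 14 XOR 7 = 9 < 14 — winning move (to 9).
  3: 3 XOR 7 = 4 ≥ 3 — no move.
  10: 10 XOR 7 = 13 ≥ 10 — no move.
That gives 1 winning move.

1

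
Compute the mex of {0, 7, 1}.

The values 0, 1 are all present; 2 is the first non-negative integer missing from the set.

2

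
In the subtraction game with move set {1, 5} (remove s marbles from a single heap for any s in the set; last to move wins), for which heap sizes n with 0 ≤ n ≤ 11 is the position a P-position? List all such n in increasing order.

Build the Grundy sequence with g(k) = mex{g(k−s) : s ∈ {1, 5}, s ≤ k}:
g(0) = mex{} = 0
g(1) = mex{0} = 1
g(2) = mex{1} = 0
g(3) = mex{0} = 1
g(4) = mex{1} = 0
g(5) = mex{0} = 1
g(6) = mex{1} = 0
g(7) = mex{0} = 1
g(8) = mex{1} = 0
g(9) = mex{0} = 1
g(10) = mex{1} = 0
g(11) = mex{0} = 1
The P-positions (g = 0) in 0..11 are 0, 2, 4, 6, 8, 10.

0, 2, 4, 6, 8, 10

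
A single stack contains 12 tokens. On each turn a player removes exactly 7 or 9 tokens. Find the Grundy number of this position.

1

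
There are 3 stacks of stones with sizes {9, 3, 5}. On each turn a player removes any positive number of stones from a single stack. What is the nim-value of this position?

Compute the nim-sum pairwise:
9 ^ 3 = 10
10 ^ 5 = 15

15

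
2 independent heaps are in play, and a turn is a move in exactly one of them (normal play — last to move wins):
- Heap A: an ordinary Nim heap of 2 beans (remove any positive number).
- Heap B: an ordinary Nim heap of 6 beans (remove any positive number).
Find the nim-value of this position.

Heap A is a plain Nim heap of size 2, so its Grundy value is 2.
Heap B is a plain Nim heap of size 6, so its Grundy value is 6.
The value of a disjunctive sum is the nim-sum of the parts.
Combined value = 2 XOR 6 = 4.

4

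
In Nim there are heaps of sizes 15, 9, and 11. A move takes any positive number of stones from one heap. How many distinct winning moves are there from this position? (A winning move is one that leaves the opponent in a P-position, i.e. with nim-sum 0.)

3

Compute the nim-sum pairwise:
15 ⊕ 9 = 6
6 ⊕ 11 = 13
The overall nim-sum is X = 13. A heap of size p has a winning move iff p XOR X < p (reduce it to p XOR X).
  15: 15 XOR 13 = 2 < 15 — winning move (to 2).
  9: 9 XOR 13 = 4 < 9 — winning move (to 4).
  11: 11 XOR 13 = 6 < 11 — winning move (to 6).
That gives 3 winning moves.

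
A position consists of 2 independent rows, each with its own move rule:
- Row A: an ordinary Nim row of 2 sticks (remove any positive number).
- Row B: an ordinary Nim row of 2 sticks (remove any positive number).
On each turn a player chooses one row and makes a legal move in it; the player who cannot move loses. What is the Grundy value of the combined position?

0

Row A is a plain Nim row of size 2, so its Grundy value is 2.
Row B is a plain Nim row of size 2, so its Grundy value is 2.
By the Sprague-Grundy theorem, the Grundy value of a sum of independent games is the XOR of the component values.
Combined value = 2 XOR 2 = 0.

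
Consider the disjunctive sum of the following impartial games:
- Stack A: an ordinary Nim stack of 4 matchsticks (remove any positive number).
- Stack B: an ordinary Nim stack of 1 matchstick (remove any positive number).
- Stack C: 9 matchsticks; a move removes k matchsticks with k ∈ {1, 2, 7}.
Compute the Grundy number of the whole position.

5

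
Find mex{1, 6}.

0 is not in the set, so the mex is 0.

0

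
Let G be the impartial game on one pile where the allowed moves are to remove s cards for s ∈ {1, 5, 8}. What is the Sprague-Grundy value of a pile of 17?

0

Grundy values for subtraction set {1, 5, 8}:
k:     0  1  2  3  4  5  6  7  8  9 10 11 12 13 14 15 16 17
g(k):  0  1  0  1  0  1  0  1  2  3  2  3  2  0  1  0  1  0
So g(17) = 0.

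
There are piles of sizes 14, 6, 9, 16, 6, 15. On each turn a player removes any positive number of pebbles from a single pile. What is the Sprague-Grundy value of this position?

24

Nim-sum: 14 XOR 6 XOR 9 XOR 16 XOR 6 XOR 15 = 24.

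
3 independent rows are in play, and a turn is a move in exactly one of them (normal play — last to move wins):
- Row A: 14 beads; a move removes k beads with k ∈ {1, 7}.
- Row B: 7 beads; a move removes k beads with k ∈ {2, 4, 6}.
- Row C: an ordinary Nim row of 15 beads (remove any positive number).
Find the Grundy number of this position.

Grundy values for row A (subtraction set {1, 7}):
g(0) = mex{} = 0
g(1) = mex{0} = 1
g(2) = mex{1} = 0
g(3) = mex{0} = 1
g(4) = mex{1} = 0
g(5) = mex{0} = 1
g(6) = mex{1} = 0
g(7) = mex{0} = 1
g(8) = mex{1} = 0
g(9) = mex{0} = 1
g(10) = mex{1} = 0
g(11) = mex{0} = 1
g(12) = mex{1} = 0
g(13) = mex{0} = 1
g(14) = mex{1} = 0
So g(14) = 0.
Build the Grundy sequence for row B with g(k) = mex{g(k−s) : s ∈ {2, 4, 6}, s ≤ k}:
k:     0  1  2  3  4  5  6  7
g(k):  0  0  1  1  2  2  3  3
So g(7) = 3.
Row C is a plain Nim row of size 15, so its Grundy value is 15.
By the Sprague-Grundy theorem, the Grundy value of a sum of independent games is the XOR of the component values.
Combined value = 0 ⊕ 3 ⊕ 15 = 12.

12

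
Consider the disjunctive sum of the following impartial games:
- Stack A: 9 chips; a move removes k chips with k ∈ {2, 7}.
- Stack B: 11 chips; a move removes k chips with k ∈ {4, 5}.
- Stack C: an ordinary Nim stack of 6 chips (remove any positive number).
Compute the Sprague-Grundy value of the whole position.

6

Build the Grundy sequence for stack A with g(k) = mex{g(k−s) : s ∈ {2, 7}, s ≤ k}:
g(0) = mex{} = 0
g(1) = mex{} = 0
g(2) = mex{0} = 1
g(3) = mex{0} = 1
g(4) = mex{1} = 0
g(5) = mex{1} = 0
g(6) = mex{0} = 1
g(7) = mex{0} = 1
g(8) = mex{0,1} = 2
g(9) = mex{1} = 0
So g(9) = 0.
For stack B, compute g(0), g(1), … with moves {4, 5}:
k:     0  1  2  3  4  5  6  7  8  9 10 11
g(k):  0  0  0  0  1  1  1  1  2  0  0  0
So g(11) = 0.
Stack C is a plain Nim stack of size 6, so its Grundy value is 6.
By the Sprague-Grundy theorem, the Grundy value of a sum of independent games is the XOR of the component values.
Combined value = 0 ⊕ 0 ⊕ 6 = 6.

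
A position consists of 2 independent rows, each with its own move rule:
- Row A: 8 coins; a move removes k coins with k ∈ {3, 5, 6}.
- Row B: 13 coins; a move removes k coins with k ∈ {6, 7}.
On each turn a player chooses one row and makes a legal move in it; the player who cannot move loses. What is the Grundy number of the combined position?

2

For row A, compute g(0), g(1), … with moves {3, 5, 6}:
g(0) = mex{} = 0
g(1) = mex{} = 0
g(2) = mex{} = 0
g(3) = mex{0} = 1
g(4) = mex{0} = 1
g(5) = mex{0} = 1
g(6) = mex{0,1} = 2
g(7) = mex{0,1} = 2
g(8) = mex{0,1} = 2
So g(8) = 2.
Grundy values for row B (subtraction set {6, 7}):
g(0) = mex{} = 0
g(1) = mex{} = 0
g(2) = mex{} = 0
g(3) = mex{} = 0
g(4) = mex{} = 0
g(5) = mex{} = 0
g(6) = mex{0} = 1
g(7) = mex{0} = 1
g(8) = mex{0} = 1
g(9) = mex{0} = 1
g(10) = mex{0} = 1
g(11) = mex{0} = 1
g(12) = mex{0,1} = 2
g(13) = mex{1} = 0
So g(13) = 0.
By the Sprague-Grundy theorem, the Grundy value of a sum of independent games is the XOR of the component values.
Combined value = 2 XOR 0 = 2.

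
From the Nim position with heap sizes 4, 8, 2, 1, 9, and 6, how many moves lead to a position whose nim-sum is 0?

0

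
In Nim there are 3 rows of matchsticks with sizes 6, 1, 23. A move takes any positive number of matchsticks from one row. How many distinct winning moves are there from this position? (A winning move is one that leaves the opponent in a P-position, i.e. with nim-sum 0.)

Bitwise XOR of the heap sizes:
  00110  (6)
  00001  (1)
  10111  (23)
  -----
  10000  (16)
The overall nim-sum is X = 16. A row of size p has a winning move iff p XOR X < p (reduce it to p XOR X).
  6: 6 XOR 16 = 22 ≥ 6 — no move.
  1: 1 XOR 16 = 17 ≥ 1 — no move.
  23: 23 XOR 16 = 7 < 23 — winning move (to 7).
That gives 1 winning move.

1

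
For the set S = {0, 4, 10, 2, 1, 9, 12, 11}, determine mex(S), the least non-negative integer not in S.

The values 0, 1, 2 are all present; 3 is the first non-negative integer missing from the set.

3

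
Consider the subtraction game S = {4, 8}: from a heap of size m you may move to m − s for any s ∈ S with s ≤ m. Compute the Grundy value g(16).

Compute g(0), g(1), … for moves {4, 8}:
k:     0  1  2  3  4  5  6  7  8  9 10 11 12 13 14 15 16
g(k):  0  0  0  0  1  1  1  1  2  2  2  2  0  0  0  0  1
So g(16) = 1.

1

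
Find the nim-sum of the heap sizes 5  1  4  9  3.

10

In binary:
  0101  (5)
  0001  (1)
  0100  (4)
  1001  (9)
  0011  (3)
  ----
  1010  (10)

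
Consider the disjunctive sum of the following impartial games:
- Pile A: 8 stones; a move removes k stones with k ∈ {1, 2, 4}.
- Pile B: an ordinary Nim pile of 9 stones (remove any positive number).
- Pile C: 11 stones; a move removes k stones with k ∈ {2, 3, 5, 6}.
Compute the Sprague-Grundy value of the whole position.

Grundy values for pile A (subtraction set {1, 2, 4}):
g(0) = mex{} = 0
g(1) = mex{0} = 1
g(2) = mex{0,1} = 2
g(3) = mex{1,2} = 0
g(4) = mex{0,2} = 1
g(5) = mex{0,1} = 2
g(6) = mex{1,2} = 0
g(7) = mex{0,2} = 1
g(8) = mex{0,1} = 2
So g(8) = 2.
Pile B is a plain Nim pile of size 9, so its Grundy value is 9.
For pile C, compute g(0), g(1), … with moves {2, 3, 5, 6}:
k:     0  1  2  3  4  5  6  7  8  9 10 11
g(k):  0  0  1  1  2  2  3  3  0  0  1  1
So g(11) = 1.
The value of a disjunctive sum is the nim-sum of the parts.
Combined value = 2 XOR 9 XOR 1 = 10.

10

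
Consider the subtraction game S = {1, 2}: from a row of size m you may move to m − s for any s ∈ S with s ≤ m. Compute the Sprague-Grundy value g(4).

Compute g(0), g(1), … for moves {1, 2}:
g(0) = mex{} = 0
g(1) = mex{0} = 1
g(2) = mex{0,1} = 2
g(3) = mex{1,2} = 0
g(4) = mex{0,2} = 1
So g(4) = 1.

1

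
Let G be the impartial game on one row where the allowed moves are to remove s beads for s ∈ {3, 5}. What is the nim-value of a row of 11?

Build the Grundy sequence with g(k) = mex{g(k−s) : s ∈ {3, 5}, s ≤ k}:
k:     0  1  2  3  4  5  6  7  8  9 10 11
g(k):  0  0  0  1  1  1  2  2  0  0  0  1
So g(11) = 1.

1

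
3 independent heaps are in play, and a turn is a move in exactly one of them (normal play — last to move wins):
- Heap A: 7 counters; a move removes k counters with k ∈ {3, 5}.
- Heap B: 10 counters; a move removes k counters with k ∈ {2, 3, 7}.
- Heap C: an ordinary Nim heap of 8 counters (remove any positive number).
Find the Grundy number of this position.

For heap A, compute g(0), g(1), … with moves {3, 5}:
k:     0  1  2  3  4  5  6  7
g(k):  0  0  0  1  1  1  2  2
So g(7) = 2.
For heap B, compute g(0), g(1), … with moves {2, 3, 7}:
k:     0  1  2  3  4  5  6  7  8  9 10
g(k):  0  0  1  1  2  0  0  1  1  2  0
So g(10) = 0.
Heap C is a plain Nim heap of size 8, so its Grundy value is 8.
By the Sprague-Grundy theorem, the Grundy value of a sum of independent games is the XOR of the component values.
Combined value = 2 XOR 0 XOR 8 = 10.

10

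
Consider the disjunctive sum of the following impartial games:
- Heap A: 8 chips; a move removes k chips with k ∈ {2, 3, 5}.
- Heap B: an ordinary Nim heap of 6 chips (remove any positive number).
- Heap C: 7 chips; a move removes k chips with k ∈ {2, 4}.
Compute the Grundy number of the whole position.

6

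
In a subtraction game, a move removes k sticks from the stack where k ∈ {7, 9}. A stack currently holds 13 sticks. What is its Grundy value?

Compute g(0), g(1), … for moves {7, 9}:
g(0) = mex{} = 0
g(1) = mex{} = 0
g(2) = mex{} = 0
g(3) = mex{} = 0
g(4) = mex{} = 0
g(5) = mex{} = 0
g(6) = mex{} = 0
g(7) = mex{0} = 1
g(8) = mex{0} = 1
g(9) = mex{0} = 1
g(10) = mex{0} = 1
g(11) = mex{0} = 1
g(12) = mex{0} = 1
g(13) = mex{0} = 1
So g(13) = 1.

1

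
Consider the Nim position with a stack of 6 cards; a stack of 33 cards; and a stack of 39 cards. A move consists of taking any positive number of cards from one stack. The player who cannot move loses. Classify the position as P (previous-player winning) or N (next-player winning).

P-position

Compute the nim-sum pairwise:
6 ^ 33 = 39
39 ^ 39 = 0
The nim-sum is 0, so this is a P-position: the player to move is in a losing position under optimal play.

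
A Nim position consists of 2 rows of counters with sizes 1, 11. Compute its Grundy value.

10

Write each in binary and XOR column by column:
  0001  (1)
  1011  (11)
  ----
  1010  (10)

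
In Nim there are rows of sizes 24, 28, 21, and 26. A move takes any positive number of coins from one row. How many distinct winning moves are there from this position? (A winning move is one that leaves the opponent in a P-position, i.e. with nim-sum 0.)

Compute the nim-sum pairwise:
24 ^ 28 = 4
4 ^ 21 = 17
17 ^ 26 = 11
The overall nim-sum is X = 11. A row of size p has a winning move iff p XOR X < p (reduce it to p XOR X).
  24: 24 XOR 11 = 19 < 24 — winning move (to 19).
  28: 28 XOR 11 = 23 < 28 — winning move (to 23).
  21: 21 XOR 11 = 30 ≥ 21 — no move.
  26: 26 XOR 11 = 17 < 26 — winning move (to 17).
That gives 3 winning moves.

3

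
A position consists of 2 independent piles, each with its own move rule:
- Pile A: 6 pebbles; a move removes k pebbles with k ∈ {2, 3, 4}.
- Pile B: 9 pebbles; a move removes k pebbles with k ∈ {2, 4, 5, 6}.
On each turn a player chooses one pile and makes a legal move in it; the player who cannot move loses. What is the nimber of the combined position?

Build the Grundy sequence for pile A with g(k) = mex{g(k−s) : s ∈ {2, 3, 4}, s ≤ k}:
g(0) = mex{} = 0
g(1) = mex{} = 0
g(2) = mex{0} = 1
g(3) = mex{0} = 1
g(4) = mex{0,1} = 2
g(5) = mex{0,1} = 2
g(6) = mex{1,2} = 0
So g(6) = 0.
For pile B, compute g(0), g(1), … with moves {2, 4, 5, 6}:
k:     0  1  2  3  4  5  6  7  8  9
g(k):  0  0  1  1  2  2  3  3  0  0
So g(9) = 0.
By the Sprague-Grundy theorem, the Grundy value of a sum of independent games is the XOR of the component values.
Combined value = 0 ⊕ 0 = 0.

0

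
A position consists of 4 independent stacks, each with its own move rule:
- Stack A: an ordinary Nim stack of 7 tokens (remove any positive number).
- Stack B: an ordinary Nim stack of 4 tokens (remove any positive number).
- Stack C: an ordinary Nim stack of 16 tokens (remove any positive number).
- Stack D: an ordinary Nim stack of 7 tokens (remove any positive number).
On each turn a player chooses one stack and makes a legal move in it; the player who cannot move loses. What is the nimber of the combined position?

20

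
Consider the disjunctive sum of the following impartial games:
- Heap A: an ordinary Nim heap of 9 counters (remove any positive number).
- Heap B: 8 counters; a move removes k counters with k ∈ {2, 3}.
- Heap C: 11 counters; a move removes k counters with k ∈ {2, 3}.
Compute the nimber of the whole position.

Heap A is a plain Nim heap of size 9, so its Grundy value is 9.
Grundy values for heap B (subtraction set {2, 3}):
k:     0  1  2  3  4  5  6  7  8
g(k):  0  0  1  1  2  0  0  1  1
So g(8) = 1.
For heap C, compute g(0), g(1), … with moves {2, 3}:
k:     0  1  2  3  4  5  6  7  8  9 10 11
g(k):  0  0  1  1  2  0  0  1  1  2  0  0
So g(11) = 0.
By the Sprague-Grundy theorem, the Grundy value of a sum of independent games is the XOR of the component values.
Combined value = 9 XOR 1 XOR 0 = 8.

8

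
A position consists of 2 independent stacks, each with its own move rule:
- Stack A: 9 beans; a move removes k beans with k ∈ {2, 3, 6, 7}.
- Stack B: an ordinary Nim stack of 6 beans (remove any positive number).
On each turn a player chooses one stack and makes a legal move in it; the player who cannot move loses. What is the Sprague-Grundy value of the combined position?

6

Build the Grundy sequence for stack A with g(k) = mex{g(k−s) : s ∈ {2, 3, 6, 7}, s ≤ k}:
g(0) = mex{} = 0
g(1) = mex{} = 0
g(2) = mex{0} = 1
g(3) = mex{0} = 1
g(4) = mex{0,1} = 2
g(5) = mex{1} = 0
g(6) = mex{0,1,2} = 3
g(7) = mex{0,2} = 1
g(8) = mex{0,1,3} = 2
g(9) = mex{1,3} = 0
So g(9) = 0.
Stack B is a plain Nim stack of size 6, so its Grundy value is 6.
The value of a disjunctive sum is the nim-sum of the parts.
Combined value = 0 ⊕ 6 = 6.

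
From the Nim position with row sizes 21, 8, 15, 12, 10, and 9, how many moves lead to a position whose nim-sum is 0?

Write each in binary and XOR column by column:
  10101  (21)
  01000  (8)
  01111  (15)
  01100  (12)
  01010  (10)
  01001  (9)
  -----
  11101  (29)
The overall nim-sum is X = 29. A row of size p has a winning move iff p XOR X < p (reduce it to p XOR X).
  21: 21 XOR 29 = 8 < 21 — winning move (to 8).
  8: 8 XOR 29 = 21 ≥ 8 — no move.
  15: 15 XOR 29 = 18 ≥ 15 — no move.
  12: 12 XOR 29 = 17 ≥ 12 — no move.
  10: 10 XOR 29 = 23 ≥ 10 — no move.
  9: 9 XOR 29 = 20 ≥ 9 — no move.
That gives 1 winning move.

1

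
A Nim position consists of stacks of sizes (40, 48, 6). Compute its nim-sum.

Compute the nim-sum pairwise:
40 XOR 48 = 24
24 XOR 6 = 30

30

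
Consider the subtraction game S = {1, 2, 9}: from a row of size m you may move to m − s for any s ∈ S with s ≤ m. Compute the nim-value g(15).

Build the Grundy sequence with g(k) = mex{g(k−s) : s ∈ {1, 2, 9}, s ≤ k}:
k:     0  1  2  3  4  5  6  7  8  9 10 11 12 13 14 15
g(k):  0  1  2  0  1  2  0  1  2  3  0  1  2  0  1  2
So g(15) = 2.

2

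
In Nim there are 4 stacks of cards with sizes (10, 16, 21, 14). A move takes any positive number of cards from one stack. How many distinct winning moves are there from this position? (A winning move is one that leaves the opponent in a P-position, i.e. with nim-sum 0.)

Compute the nim-sum pairwise:
10 XOR 16 = 26
26 XOR 21 = 15
15 XOR 14 = 1
The overall nim-sum is X = 1. A stack of size p has a winning move iff p XOR X < p (reduce it to p XOR X).
  10: 10 XOR 1 = 11 ≥ 10 — no move.
  16: 16 XOR 1 = 17 ≥ 16 — no move.
  21: 21 XOR 1 = 20 < 21 — winning move (to 20).
  14: 14 XOR 1 = 15 ≥ 14 — no move.
That gives 1 winning move.

1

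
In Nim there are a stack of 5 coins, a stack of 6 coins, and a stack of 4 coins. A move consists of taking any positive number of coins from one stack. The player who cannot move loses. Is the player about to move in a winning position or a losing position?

Compute the nim-sum pairwise:
5 ^ 6 = 3
3 ^ 4 = 7
The nim-sum is 7 ≠ 0, so this is an N-position: the player to move can win.

Winning position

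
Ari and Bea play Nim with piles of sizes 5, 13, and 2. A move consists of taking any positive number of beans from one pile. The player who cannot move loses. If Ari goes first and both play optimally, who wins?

Nim-sum: 5 XOR 13 XOR 2 = 10.
The nim-sum is 10 ≠ 0, so this is an N-position: the player to move can win; Ari has a winning move.

Ari wins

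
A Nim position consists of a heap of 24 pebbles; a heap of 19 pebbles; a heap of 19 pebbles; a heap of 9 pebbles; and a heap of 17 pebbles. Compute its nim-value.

Nim-sum: 24 ⊕ 19 ⊕ 19 ⊕ 9 ⊕ 17 = 0.

0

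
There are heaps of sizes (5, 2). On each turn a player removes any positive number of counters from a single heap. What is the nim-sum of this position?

7

Bitwise XOR of the heap sizes:
  101  (5)
  010  (2)
  ---
  111  (7)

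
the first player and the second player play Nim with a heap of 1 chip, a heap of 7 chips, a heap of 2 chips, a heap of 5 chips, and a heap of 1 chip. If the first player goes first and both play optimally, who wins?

the second player wins

Bitwise XOR of the heap sizes:
  001  (1)
  111  (7)
  010  (2)
  101  (5)
  001  (1)
  ---
  000  (0)
The nim-sum is 0, so this is a P-position: the player to move is in a losing position under optimal play; the first player is about to move from it and so loses — the second player wins.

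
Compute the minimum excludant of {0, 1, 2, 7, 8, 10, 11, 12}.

3

The values 0, 1, 2 are all present; 3 is the first non-negative integer missing from the set.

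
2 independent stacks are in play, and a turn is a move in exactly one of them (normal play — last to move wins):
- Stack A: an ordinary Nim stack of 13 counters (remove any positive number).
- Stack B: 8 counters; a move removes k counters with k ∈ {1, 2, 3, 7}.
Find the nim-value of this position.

13

Stack A is a plain Nim stack of size 13, so its Grundy value is 13.
Build the Grundy sequence for stack B with g(k) = mex{g(k−s) : s ∈ {1, 2, 3, 7}, s ≤ k}:
k:     0  1  2  3  4  5  6  7  8
g(k):  0  1  2  3  0  1  2  3  0
So g(8) = 0.
By the Sprague-Grundy theorem, the Grundy value of a sum of independent games is the XOR of the component values.
Combined value = 13 ⊕ 0 = 13.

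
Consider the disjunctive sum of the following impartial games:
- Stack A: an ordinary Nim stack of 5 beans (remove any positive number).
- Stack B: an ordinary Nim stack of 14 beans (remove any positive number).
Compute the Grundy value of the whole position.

11

Stack A is a plain Nim stack of size 5, so its Grundy value is 5.
Stack B is a plain Nim stack of size 14, so its Grundy value is 14.
By the Sprague-Grundy theorem, the Grundy value of a sum of independent games is the XOR of the component values.
Combined value = 5 ⊕ 14 = 11.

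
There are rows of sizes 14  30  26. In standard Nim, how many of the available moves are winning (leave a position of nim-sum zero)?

Write each in binary and XOR column by column:
  01110  (14)
  11110  (30)
  11010  (26)
  -----
  01010  (10)
The overall nim-sum is X = 10. A row of size p has a winning move iff p XOR X < p (reduce it to p XOR X).
  14: 14 XOR 10 = 4 < 14 — winning move (to 4).
  30: 30 XOR 10 = 20 < 30 — winning move (to 20).
  26: 26 XOR 10 = 16 < 26 — winning move (to 16).
That gives 3 winning moves.

3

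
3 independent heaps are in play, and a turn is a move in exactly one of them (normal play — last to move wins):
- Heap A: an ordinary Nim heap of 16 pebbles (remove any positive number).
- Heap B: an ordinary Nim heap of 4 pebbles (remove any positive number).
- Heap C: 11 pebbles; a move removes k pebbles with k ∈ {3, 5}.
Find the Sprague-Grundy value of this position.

21

Heap A is a plain Nim heap of size 16, so its Grundy value is 16.
Heap B is a plain Nim heap of size 4, so its Grundy value is 4.
Grundy values for heap C (subtraction set {3, 5}):
g(0) = mex{} = 0
g(1) = mex{} = 0
g(2) = mex{} = 0
g(3) = mex{0} = 1
g(4) = mex{0} = 1
g(5) = mex{0} = 1
g(6) = mex{0,1} = 2
g(7) = mex{0,1} = 2
g(8) = mex{1} = 0
g(9) = mex{1,2} = 0
g(10) = mex{1,2} = 0
g(11) = mex{0,2} = 1
So g(11) = 1.
By the Sprague-Grundy theorem, the Grundy value of a sum of independent games is the XOR of the component values.
Combined value = 16 XOR 4 XOR 1 = 21.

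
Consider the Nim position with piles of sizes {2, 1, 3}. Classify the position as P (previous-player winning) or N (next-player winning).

Write each in binary and XOR column by column:
  10  (2)
  01  (1)
  11  (3)
  --
  00  (0)
The nim-sum is 0, so this is a P-position: the player to move is in a losing position under optimal play.

P-position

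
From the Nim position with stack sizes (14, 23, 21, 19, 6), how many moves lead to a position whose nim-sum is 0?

3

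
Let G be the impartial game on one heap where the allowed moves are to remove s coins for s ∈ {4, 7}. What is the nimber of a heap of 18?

1

Grundy values for subtraction set {4, 7}:
k:     0  1  2  3  4  5  6  7  8  9 10 11 12 13 14 15 16 17 18
g(k):  0  0  0  0  1  1  1  1  2  2  2  0  0  0  0  1  1  1  1
So g(18) = 1.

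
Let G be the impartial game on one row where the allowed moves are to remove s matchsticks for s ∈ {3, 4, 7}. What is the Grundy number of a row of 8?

2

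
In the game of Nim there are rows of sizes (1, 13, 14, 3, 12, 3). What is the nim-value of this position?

14

Compute the nim-sum pairwise:
1 XOR 13 = 12
12 XOR 14 = 2
2 XOR 3 = 1
1 XOR 12 = 13
13 XOR 3 = 14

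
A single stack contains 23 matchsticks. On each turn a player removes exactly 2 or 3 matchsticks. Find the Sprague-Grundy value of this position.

Build the Grundy sequence with g(k) = mex{g(k−s) : s ∈ {2, 3}, s ≤ k}:
k:     0  1  2  3  4  5  6  7  8  9 10 11 12 13 14 15 16 17 18 19 20 21 22 23
g(k):  0  0  1  1  2  0  0  1  1  2  0  0  1  1  2  0  0  1  1  2  0  0  1  1
So g(23) = 1.

1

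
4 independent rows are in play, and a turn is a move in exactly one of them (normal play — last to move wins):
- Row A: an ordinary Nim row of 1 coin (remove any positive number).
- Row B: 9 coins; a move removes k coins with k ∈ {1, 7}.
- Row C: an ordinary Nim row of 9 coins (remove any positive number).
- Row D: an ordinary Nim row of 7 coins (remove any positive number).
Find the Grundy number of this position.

14

Row A is a plain Nim row of size 1, so its Grundy value is 1.
Grundy values for row B (subtraction set {1, 7}):
k:     0  1  2  3  4  5  6  7  8  9
g(k):  0  1  0  1  0  1  0  1  0  1
So g(9) = 1.
Row C is a plain Nim row of size 9, so its Grundy value is 9.
Row D is a plain Nim row of size 7, so its Grundy value is 7.
The value of a disjunctive sum is the nim-sum of the parts.
Combined value = 1 XOR 1 XOR 9 XOR 7 = 14.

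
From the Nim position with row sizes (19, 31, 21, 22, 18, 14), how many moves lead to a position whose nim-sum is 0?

5

Write each in binary and XOR column by column:
  10011  (19)
  11111  (31)
  10101  (21)
  10110  (22)
  10010  (18)
  01110  (14)
  -----
  10011  (19)
The overall nim-sum is X = 19. A row of size p has a winning move iff p XOR X < p (reduce it to p XOR X).
  19: 19 XOR 19 = 0 < 19 — winning move (to 0).
  31: 31 XOR 19 = 12 < 31 — winning move (to 12).
  21: 21 XOR 19 = 6 < 21 — winning move (to 6).
  22: 22 XOR 19 = 5 < 22 — winning move (to 5).
  18: 18 XOR 19 = 1 < 18 — winning move (to 1).
  14: 14 XOR 19 = 29 ≥ 14 — no move.
That gives 5 winning moves.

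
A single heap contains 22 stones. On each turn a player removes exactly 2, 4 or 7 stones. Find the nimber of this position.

Compute g(0), g(1), … for moves {2, 4, 7}:
k:     0  1  2  3  4  5  6  7  8  9 10 11 12 13 14 15 16 17 18 19 20 21 22
g(k):  0  0  1  1  2  2  0  3  1  0  2  1  0  2  1  0  2  1  0  2  1  0  2
So g(22) = 2.

2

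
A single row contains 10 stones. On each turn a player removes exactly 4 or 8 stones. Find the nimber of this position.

Build the Grundy sequence with g(k) = mex{g(k−s) : s ∈ {4, 8}, s ≤ k}:
k:     0  1  2  3  4  5  6  7  8  9 10
g(k):  0  0  0  0  1  1  1  1  2  2  2
So g(10) = 2.

2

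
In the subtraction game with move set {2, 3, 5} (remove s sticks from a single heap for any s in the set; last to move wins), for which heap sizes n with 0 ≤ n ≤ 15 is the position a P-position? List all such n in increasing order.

0, 1, 7, 8, 14, 15

Build the Grundy sequence with g(k) = mex{g(k−s) : s ∈ {2, 3, 5}, s ≤ k}:
k:     0  1  2  3  4  5  6  7  8  9 10 11 12 13 14 15
g(k):  0  0  1  1  2  2  3  0  0  1  1  2  2  3  0  0
The P-positions (g = 0) in 0..15 are 0, 1, 7, 8, 14, 15.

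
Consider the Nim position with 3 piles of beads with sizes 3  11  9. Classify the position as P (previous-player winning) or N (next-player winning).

N-position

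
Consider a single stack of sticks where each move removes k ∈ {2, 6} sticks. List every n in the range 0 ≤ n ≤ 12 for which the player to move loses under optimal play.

0, 1, 4, 5, 8, 9, 12

Compute g(0), g(1), … for moves {2, 6}:
g(0) = mex{} = 0
g(1) = mex{} = 0
g(2) = mex{0} = 1
g(3) = mex{0} = 1
g(4) = mex{1} = 0
g(5) = mex{1} = 0
g(6) = mex{0} = 1
g(7) = mex{0} = 1
g(8) = mex{1} = 0
g(9) = mex{1} = 0
g(10) = mex{0} = 1
g(11) = mex{0} = 1
g(12) = mex{1} = 0
The P-positions (g = 0) in 0..12 are 0, 1, 4, 5, 8, 9, 12.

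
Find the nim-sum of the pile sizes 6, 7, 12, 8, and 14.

11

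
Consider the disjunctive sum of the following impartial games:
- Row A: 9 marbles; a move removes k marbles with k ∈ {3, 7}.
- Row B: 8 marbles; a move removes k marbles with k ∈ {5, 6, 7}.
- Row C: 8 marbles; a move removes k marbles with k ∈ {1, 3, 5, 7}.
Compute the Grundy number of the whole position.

0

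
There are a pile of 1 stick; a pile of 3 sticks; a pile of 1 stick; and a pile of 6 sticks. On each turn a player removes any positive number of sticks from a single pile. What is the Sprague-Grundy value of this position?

5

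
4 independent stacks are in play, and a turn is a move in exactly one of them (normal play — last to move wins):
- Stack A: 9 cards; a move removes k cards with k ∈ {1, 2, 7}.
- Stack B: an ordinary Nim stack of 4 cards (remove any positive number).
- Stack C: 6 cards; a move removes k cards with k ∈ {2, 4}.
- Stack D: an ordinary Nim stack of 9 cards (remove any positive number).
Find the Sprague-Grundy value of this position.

For stack A, compute g(0), g(1), … with moves {1, 2, 7}:
k:     0  1  2  3  4  5  6  7  8  9
g(k):  0  1  2  0  1  2  0  1  2  0
So g(9) = 0.
Stack B is a plain Nim stack of size 4, so its Grundy value is 4.
Build the Grundy sequence for stack C with g(k) = mex{g(k−s) : s ∈ {2, 4}, s ≤ k}:
k:     0  1  2  3  4  5  6
g(k):  0  0  1  1  2  2  0
So g(6) = 0.
Stack D is a plain Nim stack of size 9, so its Grundy value is 9.
By the Sprague-Grundy theorem, the Grundy value of a sum of independent games is the XOR of the component values.
Combined value = 0 XOR 4 XOR 0 XOR 9 = 13.

13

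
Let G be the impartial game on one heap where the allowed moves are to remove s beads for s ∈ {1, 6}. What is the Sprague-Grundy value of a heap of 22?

1

Build the Grundy sequence with g(k) = mex{g(k−s) : s ∈ {1, 6}, s ≤ k}:
k:     0  1  2  3  4  5  6  7  8  9 10 11 12 13 14 15 16 17 18 19 20 21 22
g(k):  0  1  0  1  0  1  2  0  1  0  1  0  1  2  0  1  0  1  0  1  2  0  1
So g(22) = 1.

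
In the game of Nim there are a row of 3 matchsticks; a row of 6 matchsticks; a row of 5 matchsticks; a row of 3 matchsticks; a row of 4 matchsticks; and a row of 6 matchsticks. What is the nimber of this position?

1

Write each in binary and XOR column by column:
  011  (3)
  110  (6)
  101  (5)
  011  (3)
  100  (4)
  110  (6)
  ---
  001  (1)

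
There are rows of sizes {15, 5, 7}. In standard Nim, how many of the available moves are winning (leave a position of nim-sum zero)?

1

Nim-sum: 15 XOR 5 XOR 7 = 13.
The overall nim-sum is X = 13. A row of size p has a winning move iff p XOR X < p (reduce it to p XOR X).
  15: 15 XOR 13 = 2 < 15 — winning move (to 2).
  5: 5 XOR 13 = 8 ≥ 5 — no move.
  7: 7 XOR 13 = 10 ≥ 7 — no move.
That gives 1 winning move.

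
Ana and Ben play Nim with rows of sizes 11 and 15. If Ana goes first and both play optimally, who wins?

Ana wins

Compute the nim-sum pairwise:
11 XOR 15 = 4
The nim-sum is 4 ≠ 0, so this is an N-position: the player to move can win; Ana has a winning move.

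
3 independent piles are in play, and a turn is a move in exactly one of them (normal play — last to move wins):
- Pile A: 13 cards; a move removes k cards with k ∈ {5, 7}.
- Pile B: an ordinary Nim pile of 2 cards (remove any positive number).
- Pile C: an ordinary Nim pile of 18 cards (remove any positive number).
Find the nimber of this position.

Build the Grundy sequence for pile A with g(k) = mex{g(k−s) : s ∈ {5, 7}, s ≤ k}:
g(0) = mex{} = 0
g(1) = mex{} = 0
g(2) = mex{} = 0
g(3) = mex{} = 0
g(4) = mex{} = 0
g(5) = mex{0} = 1
g(6) = mex{0} = 1
g(7) = mex{0} = 1
g(8) = mex{0} = 1
g(9) = mex{0} = 1
g(10) = mex{0,1} = 2
g(11) = mex{0,1} = 2
g(12) = mex{1} = 0
g(13) = mex{1} = 0
So g(13) = 0.
Pile B is a plain Nim pile of size 2, so its Grundy value is 2.
Pile C is a plain Nim pile of size 18, so its Grundy value is 18.
The value of a disjunctive sum is the nim-sum of the parts.
Combined value = 0 ⊕ 2 ⊕ 18 = 16.

16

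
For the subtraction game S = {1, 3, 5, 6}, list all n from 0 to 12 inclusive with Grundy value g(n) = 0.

0, 2, 4, 11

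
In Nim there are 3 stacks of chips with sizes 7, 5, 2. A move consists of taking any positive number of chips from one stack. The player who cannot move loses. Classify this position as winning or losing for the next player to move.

Losing position

Compute the nim-sum pairwise:
7 ^ 5 = 2
2 ^ 2 = 0
The nim-sum is 0, so this is a P-position: the player to move is in a losing position under optimal play.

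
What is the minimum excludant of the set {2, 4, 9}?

0

0 is not in the set, so the mex is 0.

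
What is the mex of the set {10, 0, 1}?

2

The values 0, 1 are all present; 2 is the first non-negative integer missing from the set.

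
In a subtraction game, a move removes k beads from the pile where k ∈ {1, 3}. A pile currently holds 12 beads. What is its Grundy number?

Compute g(0), g(1), … for moves {1, 3}:
g(0) = mex{} = 0
g(1) = mex{0} = 1
g(2) = mex{1} = 0
g(3) = mex{0} = 1
g(4) = mex{1} = 0
g(5) = mex{0} = 1
g(6) = mex{1} = 0
g(7) = mex{0} = 1
g(8) = mex{1} = 0
g(9) = mex{0} = 1
g(10) = mex{1} = 0
g(11) = mex{0} = 1
g(12) = mex{1} = 0
So g(12) = 0.

0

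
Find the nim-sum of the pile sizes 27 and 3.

24

Compute the nim-sum pairwise:
27 ⊕ 3 = 24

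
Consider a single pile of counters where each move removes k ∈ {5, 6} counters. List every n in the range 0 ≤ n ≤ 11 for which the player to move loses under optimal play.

Build the Grundy sequence with g(k) = mex{g(k−s) : s ∈ {5, 6}, s ≤ k}:
g(0) = mex{} = 0
g(1) = mex{} = 0
g(2) = mex{} = 0
g(3) = mex{} = 0
g(4) = mex{} = 0
g(5) = mex{0} = 1
g(6) = mex{0} = 1
g(7) = mex{0} = 1
g(8) = mex{0} = 1
g(9) = mex{0} = 1
g(10) = mex{0,1} = 2
g(11) = mex{1} = 0
The P-positions (g = 0) in 0..11 are 0, 1, 2, 3, 4, 11.

0, 1, 2, 3, 4, 11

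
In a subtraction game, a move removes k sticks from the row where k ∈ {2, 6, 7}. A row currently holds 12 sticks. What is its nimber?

2

Build the Grundy sequence with g(k) = mex{g(k−s) : s ∈ {2, 6, 7}, s ≤ k}:
g(0) = mex{} = 0
g(1) = mex{} = 0
g(2) = mex{0} = 1
g(3) = mex{0} = 1
g(4) = mex{1} = 0
g(5) = mex{1} = 0
g(6) = mex{0} = 1
g(7) = mex{0} = 1
g(8) = mex{0,1} = 2
g(9) = mex{1} = 0
g(10) = mex{0,1,2} = 3
g(11) = mex{0} = 1
g(12) = mex{0,1,3} = 2
So g(12) = 2.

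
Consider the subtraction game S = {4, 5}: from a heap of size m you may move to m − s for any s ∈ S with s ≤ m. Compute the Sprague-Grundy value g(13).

1

Build the Grundy sequence with g(k) = mex{g(k−s) : s ∈ {4, 5}, s ≤ k}:
k:     0  1  2  3  4  5  6  7  8  9 10 11 12 13
g(k):  0  0  0  0  1  1  1  1  2  0  0  0  0  1
So g(13) = 1.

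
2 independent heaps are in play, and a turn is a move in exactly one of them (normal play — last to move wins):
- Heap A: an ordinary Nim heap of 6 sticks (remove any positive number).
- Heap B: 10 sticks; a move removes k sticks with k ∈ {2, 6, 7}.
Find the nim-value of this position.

5

Heap A is a plain Nim heap of size 6, so its Grundy value is 6.
For heap B, compute g(0), g(1), … with moves {2, 6, 7}:
g(0) = mex{} = 0
g(1) = mex{} = 0
g(2) = mex{0} = 1
g(3) = mex{0} = 1
g(4) = mex{1} = 0
g(5) = mex{1} = 0
g(6) = mex{0} = 1
g(7) = mex{0} = 1
g(8) = mex{0,1} = 2
g(9) = mex{1} = 0
g(10) = mex{0,1,2} = 3
So g(10) = 3.
By the Sprague-Grundy theorem, the Grundy value of a sum of independent games is the XOR of the component values.
Combined value = 6 XOR 3 = 5.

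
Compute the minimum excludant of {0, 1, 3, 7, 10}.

The values 0, 1 are all present; 2 is the first non-negative integer missing from the set.

2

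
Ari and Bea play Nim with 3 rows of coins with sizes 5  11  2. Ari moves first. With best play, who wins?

Compute the nim-sum pairwise:
5 ^ 11 = 14
14 ^ 2 = 12
The nim-sum is 12 ≠ 0, so this is an N-position: the player to move can win; Ari has a winning move.

Ari wins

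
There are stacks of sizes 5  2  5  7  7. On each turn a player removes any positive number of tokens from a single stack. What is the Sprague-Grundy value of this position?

In binary:
  101  (5)
  010  (2)
  101  (5)
  111  (7)
  111  (7)
  ---
  010  (2)

2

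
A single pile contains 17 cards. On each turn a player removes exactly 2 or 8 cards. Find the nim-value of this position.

1

Compute g(0), g(1), … for moves {2, 8}:
k:     0  1  2  3  4  5  6  7  8  9 10 11 12 13 14 15 16 17
g(k):  0  0  1  1  0  0  1  1  2  2  0  0  1  1  0  0  1  1
So g(17) = 1.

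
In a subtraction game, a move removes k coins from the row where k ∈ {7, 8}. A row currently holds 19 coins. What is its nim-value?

0

Build the Grundy sequence with g(k) = mex{g(k−s) : s ∈ {7, 8}, s ≤ k}:
k:     0  1  2  3  4  5  6  7  8  9 10 11 12 13 14 15 16 17 18 19
g(k):  0  0  0  0  0  0  0  1  1  1  1  1  1  1  2  0  0  0  0  0
So g(19) = 0.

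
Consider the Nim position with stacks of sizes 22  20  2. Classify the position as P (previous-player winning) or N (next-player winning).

Nim-sum: 22 ^ 20 ^ 2 = 0.
The nim-sum is 0, so this is a P-position: the player to move is in a losing position under optimal play.

P-position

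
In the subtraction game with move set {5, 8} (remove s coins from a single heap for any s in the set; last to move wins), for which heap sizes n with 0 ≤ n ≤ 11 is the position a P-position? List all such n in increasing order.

0, 1, 2, 3, 4

Build the Grundy sequence with g(k) = mex{g(k−s) : s ∈ {5, 8}, s ≤ k}:
g(0) = mex{} = 0
g(1) = mex{} = 0
g(2) = mex{} = 0
g(3) = mex{} = 0
g(4) = mex{} = 0
g(5) = mex{0} = 1
g(6) = mex{0} = 1
g(7) = mex{0} = 1
g(8) = mex{0} = 1
g(9) = mex{0} = 1
g(10) = mex{0,1} = 2
g(11) = mex{0,1} = 2
The P-positions (g = 0) in 0..11 are 0, 1, 2, 3, 4.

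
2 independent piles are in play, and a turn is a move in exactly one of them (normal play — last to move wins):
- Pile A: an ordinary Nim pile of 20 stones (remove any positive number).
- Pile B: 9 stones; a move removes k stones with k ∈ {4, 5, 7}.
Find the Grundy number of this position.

22

Pile A is a plain Nim pile of size 20, so its Grundy value is 20.
Build the Grundy sequence for pile B with g(k) = mex{g(k−s) : s ∈ {4, 5, 7}, s ≤ k}:
k:     0  1  2  3  4  5  6  7  8  9
g(k):  0  0  0  0  1  1  1  1  2  2
So g(9) = 2.
By the Sprague-Grundy theorem, the Grundy value of a sum of independent games is the XOR of the component values.
Combined value = 20 ⊕ 2 = 22.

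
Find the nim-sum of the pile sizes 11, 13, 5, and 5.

6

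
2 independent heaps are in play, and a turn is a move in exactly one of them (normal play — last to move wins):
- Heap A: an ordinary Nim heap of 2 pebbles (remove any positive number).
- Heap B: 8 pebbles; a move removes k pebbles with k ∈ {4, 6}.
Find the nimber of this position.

0

Heap A is a plain Nim heap of size 2, so its Grundy value is 2.
Build the Grundy sequence for heap B with g(k) = mex{g(k−s) : s ∈ {4, 6}, s ≤ k}:
k:     0  1  2  3  4  5  6  7  8
g(k):  0  0  0  0  1  1  1  1  2
So g(8) = 2.
The value of a disjunctive sum is the nim-sum of the parts.
Combined value = 2 XOR 2 = 0.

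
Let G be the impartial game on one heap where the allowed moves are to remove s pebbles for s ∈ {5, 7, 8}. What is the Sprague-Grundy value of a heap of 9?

Compute g(0), g(1), … for moves {5, 7, 8}:
g(0) = mex{} = 0
g(1) = mex{} = 0
g(2) = mex{} = 0
g(3) = mex{} = 0
g(4) = mex{} = 0
g(5) = mex{0} = 1
g(6) = mex{0} = 1
g(7) = mex{0} = 1
g(8) = mex{0} = 1
g(9) = mex{0} = 1
So g(9) = 1.

1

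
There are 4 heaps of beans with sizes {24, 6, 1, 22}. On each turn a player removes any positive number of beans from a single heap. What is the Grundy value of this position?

9

In binary:
  11000  (24)
  00110  (6)
  00001  (1)
  10110  (22)
  -----
  01001  (9)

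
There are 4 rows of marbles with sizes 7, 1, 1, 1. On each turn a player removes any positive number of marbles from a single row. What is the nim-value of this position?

6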